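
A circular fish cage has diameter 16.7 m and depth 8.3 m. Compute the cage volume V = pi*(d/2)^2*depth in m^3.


r = d/2 = 16.7/2 = 8.35 m
Base area = pi*r^2 = pi*8.35^2 = 219.03969 m^2
Volume = 219.03969 * 8.3 = 1818.03 m^3

1818.03 m^3


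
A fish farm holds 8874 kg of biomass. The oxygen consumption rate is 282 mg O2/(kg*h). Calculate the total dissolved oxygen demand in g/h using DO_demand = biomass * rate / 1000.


Total O2 consumption (mg/h) = 8874 kg * 282 mg/(kg*h) = 2502468 mg/h
Convert to g/h: 2502468 / 1000 = 2502.468 g/h

2502.468 g/h


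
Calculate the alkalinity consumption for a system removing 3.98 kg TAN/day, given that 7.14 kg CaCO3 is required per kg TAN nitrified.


Alkalinity factor: 7.14 kg CaCO3 consumed per kg TAN nitrified
alk = 3.98 kg TAN * 7.14 = 28.4172 kg CaCO3/day

28.4172 kg CaCO3/day


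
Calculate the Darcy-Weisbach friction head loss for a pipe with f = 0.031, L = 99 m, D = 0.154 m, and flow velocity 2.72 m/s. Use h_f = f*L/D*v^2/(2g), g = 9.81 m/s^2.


v^2 = 2.72^2 = 7.3984 m^2/s^2
L/D = 99/0.154 = 642.85714
h_f = f*(L/D)*v^2/(2g) = 0.031 * 642.85714 * 7.3984 / 19.62 = 7.51476 m

7.51476 m


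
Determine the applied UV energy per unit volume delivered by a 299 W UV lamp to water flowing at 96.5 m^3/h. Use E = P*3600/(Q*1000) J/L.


Energy delivered per hour = 299 W * 3600 s = 1076400 J/h
Volume treated per hour = 96.5 m^3/h * 1000 = 96500 L/h
dose = 1076400 / 96500 = 11.1544 J/L

11.1544 J/L


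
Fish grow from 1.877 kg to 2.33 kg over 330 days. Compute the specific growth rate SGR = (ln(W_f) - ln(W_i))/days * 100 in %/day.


ln(W_f) = ln(2.33) = 0.84586827
ln(W_i) = ln(1.877) = 0.62967476
ln(W_f) - ln(W_i) = 0.84586827 - 0.62967476 = 0.21619351
SGR = 0.21619351 / 330 * 100 = 0.0655132 %/day

0.0655132 %/day


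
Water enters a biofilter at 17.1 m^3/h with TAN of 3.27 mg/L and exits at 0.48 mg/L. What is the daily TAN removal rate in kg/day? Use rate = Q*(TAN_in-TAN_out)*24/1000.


Concentration drop: TAN_in - TAN_out = 3.27 - 0.48 = 2.79 mg/L
Hourly TAN removed = Q * dTAN = 17.1 m^3/h * 2.79 mg/L = 47.709 g/h  (m^3/h * mg/L = g/h)
Daily TAN removed = 47.709 * 24 = 1145.016 g/day
Convert to kg/day: 1145.016 / 1000 = 1.145016 kg/day

1.145016 kg/day


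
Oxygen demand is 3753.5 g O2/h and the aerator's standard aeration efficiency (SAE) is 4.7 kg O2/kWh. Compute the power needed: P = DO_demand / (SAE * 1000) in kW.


SAE in g O2/kWh = 4.7 * 1000 = 4700 g/kWh
P = DO_demand / SAE_g = 3753.5 / 4700 = 0.798617 kW

0.798617 kW


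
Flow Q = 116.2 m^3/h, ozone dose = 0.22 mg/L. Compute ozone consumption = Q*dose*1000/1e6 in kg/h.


O3 demand (mg/h) = Q * dose * 1000 = 116.2 * 0.22 * 1000 = 25564 mg/h
Convert mg to kg: 25564 / 1e6 = 0.025564 kg/h

0.025564 kg/h


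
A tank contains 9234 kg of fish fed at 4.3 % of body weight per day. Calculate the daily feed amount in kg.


Feeding rate fraction = 4.3% / 100 = 0.043
Daily feed = 9234 kg * 0.043 = 397.062 kg/day

397.062 kg/day


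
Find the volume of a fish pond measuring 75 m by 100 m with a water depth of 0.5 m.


Base area = L * W = 75 * 100 = 7500 m^2
Volume = area * depth = 7500 * 0.5 = 3750 m^3

3750 m^3


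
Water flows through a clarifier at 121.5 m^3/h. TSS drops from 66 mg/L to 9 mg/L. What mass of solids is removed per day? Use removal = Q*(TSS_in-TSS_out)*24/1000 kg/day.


Concentration drop: TSS_in - TSS_out = 66 - 9 = 57 mg/L
Hourly solids removed = Q * dTSS = 121.5 m^3/h * 57 mg/L = 6925.5 g/h  (m^3/h * mg/L = g/h)
Daily solids removed = 6925.5 * 24 = 166212 g/day
Convert g to kg: 166212 / 1000 = 166.212 kg/day

166.212 kg/day


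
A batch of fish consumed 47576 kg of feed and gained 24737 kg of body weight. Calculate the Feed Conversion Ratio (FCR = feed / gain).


FCR = feed consumed / weight gained
FCR = 47576 kg / 24737 kg = 1.92327

1.92327


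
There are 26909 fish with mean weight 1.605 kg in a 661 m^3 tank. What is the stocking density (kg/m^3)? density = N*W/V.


Total biomass = 26909 fish * 1.605 kg = 43188.945 kg
Density = total biomass / volume = 43188.945 / 661 = 65.3388 kg/m^3

65.3388 kg/m^3


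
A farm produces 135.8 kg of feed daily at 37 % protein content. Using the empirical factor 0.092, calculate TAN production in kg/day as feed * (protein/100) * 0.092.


Protein in feed = 135.8 * 37/100 = 50.246 kg/day
TAN = protein * 0.092 = 50.246 * 0.092 = 4.622632 kg/day

4.622632 kg/day


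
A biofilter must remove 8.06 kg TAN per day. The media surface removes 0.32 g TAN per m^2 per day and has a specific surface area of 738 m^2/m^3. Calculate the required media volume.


A = 8.06*1000 / 0.32 = 25187.5 m^2
V = 25187.5 / 738 = 34.1294

34.1294 m^3


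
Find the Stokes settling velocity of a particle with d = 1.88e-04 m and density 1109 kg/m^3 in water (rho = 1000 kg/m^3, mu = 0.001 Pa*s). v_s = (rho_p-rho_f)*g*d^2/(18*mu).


Density difference: rho_p - rho_f = 1109 - 1000 = 109 kg/m^3
d^2 = (1.88e-04)^2 = 3.5344e-08 m^2
Numerator = (rho_p - rho_f) * g * d^2 = 109 * 9.81 * 3.5344e-08 = 3.7792986e-05
Denominator = 18 * mu = 18 * 0.001 = 0.018
v_s = 3.7792986e-05 / 0.018 = 0.00209961 m/s
Check: Re = rho_f * v_s * d / mu = 1000 * 0.00209961 * 1.88e-04 / 0.001 = 0.395 < 1, so Stokes' law applies.

0.00209961 m/s


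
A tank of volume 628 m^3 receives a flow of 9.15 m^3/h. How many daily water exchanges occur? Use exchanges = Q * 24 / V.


Daily flow volume = 9.15 m^3/h * 24 h = 219.6 m^3/day
Exchanges = daily flow / tank volume = 219.6 / 628 = 0.349682 exchanges/day

0.349682 exchanges/day


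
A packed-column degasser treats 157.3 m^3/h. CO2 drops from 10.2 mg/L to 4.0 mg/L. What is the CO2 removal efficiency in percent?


CO2_out / CO2_in = 4.0 / 10.2 = 0.39215686
Fraction remaining = 0.39215686
efficiency = (1 - 0.39215686) * 100 = 60.7843 %

60.7843 %


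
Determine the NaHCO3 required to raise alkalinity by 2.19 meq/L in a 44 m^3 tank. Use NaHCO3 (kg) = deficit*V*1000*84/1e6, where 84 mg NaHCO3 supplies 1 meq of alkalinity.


Tank volume in L = 44 m^3 * 1000 = 44000 L
Total meq required = 2.19 meq/L * 44000 L = 96360 meq
NaHCO3 mass = 96360 meq * 84 mg/meq / 1e6 = 8.09424 kg

8.09424 kg


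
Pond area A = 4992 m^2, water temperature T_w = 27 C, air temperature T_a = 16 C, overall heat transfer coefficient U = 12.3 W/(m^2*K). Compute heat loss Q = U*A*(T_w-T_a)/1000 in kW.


Temperature difference dT = 27 - 16 = 11 K
Heat loss (W) = U * A * dT = 12.3 * 4992 * 11 = 675417.6 W
Convert to kW: 675417.6 / 1000 = 675.4176 kW

675.4176 kW


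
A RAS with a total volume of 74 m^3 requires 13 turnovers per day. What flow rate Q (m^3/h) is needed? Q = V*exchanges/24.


Daily recirculation volume = 74 m^3 * 13 = 962 m^3/day
Flow rate Q = daily volume / 24 h = 962 / 24 = 40.0833 m^3/h

40.0833 m^3/h


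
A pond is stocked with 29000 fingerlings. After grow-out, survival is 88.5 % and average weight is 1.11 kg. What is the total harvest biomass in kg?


Survivors = 29000 * 88.5/100 = 25665 fish
Harvest biomass = survivors * W_f = 25665 * 1.11 = 28488.15 kg

28488.15 kg


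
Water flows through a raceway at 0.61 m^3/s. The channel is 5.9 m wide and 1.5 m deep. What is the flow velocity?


Cross-sectional area = W * d = 5.9 * 1.5 = 8.85 m^2
Velocity = Q / A = 0.61 / 8.85 = 0.0689266 m/s

0.0689266 m/s


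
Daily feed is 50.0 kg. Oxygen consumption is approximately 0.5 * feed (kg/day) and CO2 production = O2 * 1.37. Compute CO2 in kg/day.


O2 = 50.0 * 0.5 = 25
CO2 = 25 * 1.37 = 34.25

34.25 kg/day


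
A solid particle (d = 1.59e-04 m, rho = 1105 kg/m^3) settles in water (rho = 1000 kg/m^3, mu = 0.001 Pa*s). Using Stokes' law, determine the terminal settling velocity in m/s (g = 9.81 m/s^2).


Density difference: rho_p - rho_f = 1105 - 1000 = 105 kg/m^3
d^2 = (1.59e-04)^2 = 2.5281e-08 m^2
Numerator = (rho_p - rho_f) * g * d^2 = 105 * 9.81 * 2.5281e-08 = 2.6040694e-05
Denominator = 18 * mu = 18 * 0.001 = 0.018
v_s = 2.6040694e-05 / 0.018 = 0.00144671 m/s
Check: Re = rho_f * v_s * d / mu = 1000 * 0.00144671 * 1.59e-04 / 0.001 = 0.23 < 1, so Stokes' law applies.

0.00144671 m/s


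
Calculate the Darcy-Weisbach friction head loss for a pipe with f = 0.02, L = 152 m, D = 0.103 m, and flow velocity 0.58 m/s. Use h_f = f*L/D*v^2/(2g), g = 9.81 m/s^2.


v^2 = 0.58^2 = 0.3364 m^2/s^2
L/D = 152/0.103 = 1475.7282
h_f = f*(L/D)*v^2/(2g) = 0.02 * 1475.7282 * 0.3364 / 19.62 = 0.50605 m

0.50605 m


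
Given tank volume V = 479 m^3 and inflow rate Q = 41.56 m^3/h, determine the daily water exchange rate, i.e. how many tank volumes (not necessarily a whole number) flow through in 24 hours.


Daily flow volume = 41.56 m^3/h * 24 h = 997.44 m^3/day
Exchanges = daily flow / tank volume = 997.44 / 479 = 2.08234 exchanges/day

2.08234 exchanges/day


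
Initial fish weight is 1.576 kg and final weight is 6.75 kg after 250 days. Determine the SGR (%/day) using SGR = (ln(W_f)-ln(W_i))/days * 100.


ln(W_f) = ln(6.75) = 1.9095425
ln(W_i) = ln(1.576) = 0.45488999
ln(W_f) - ln(W_i) = 1.9095425 - 0.45488999 = 1.4546525
SGR = 1.4546525 / 250 * 100 = 0.581861 %/day

0.581861 %/day


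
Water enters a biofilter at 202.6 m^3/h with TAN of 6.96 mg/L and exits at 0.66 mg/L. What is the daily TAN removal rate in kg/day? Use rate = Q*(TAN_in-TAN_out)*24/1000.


Concentration drop: TAN_in - TAN_out = 6.96 - 0.66 = 6.3 mg/L
Hourly TAN removed = Q * dTAN = 202.6 m^3/h * 6.3 mg/L = 1276.38 g/h  (m^3/h * mg/L = g/h)
Daily TAN removed = 1276.38 * 24 = 30633.12 g/day
Convert to kg/day: 30633.12 / 1000 = 30.63312 kg/day

30.63312 kg/day


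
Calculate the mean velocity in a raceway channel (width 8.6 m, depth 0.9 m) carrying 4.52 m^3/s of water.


Cross-sectional area = W * d = 8.6 * 0.9 = 7.74 m^2
Velocity = Q / A = 4.52 / 7.74 = 0.583979 m/s

0.583979 m/s


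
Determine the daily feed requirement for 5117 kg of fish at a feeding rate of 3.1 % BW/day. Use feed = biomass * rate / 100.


Feeding rate fraction = 3.1% / 100 = 0.031
Daily feed = 5117 kg * 0.031 = 158.627 kg/day

158.627 kg/day


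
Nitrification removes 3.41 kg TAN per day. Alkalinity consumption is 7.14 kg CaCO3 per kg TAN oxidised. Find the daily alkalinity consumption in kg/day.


Alkalinity factor: 7.14 kg CaCO3 consumed per kg TAN nitrified
alk = 3.41 kg TAN * 7.14 = 24.3474 kg CaCO3/day

24.3474 kg CaCO3/day


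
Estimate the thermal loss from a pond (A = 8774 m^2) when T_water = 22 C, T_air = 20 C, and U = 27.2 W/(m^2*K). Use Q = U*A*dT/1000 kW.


Temperature difference dT = 22 - 20 = 2 K
Heat loss (W) = U * A * dT = 27.2 * 8774 * 2 = 477305.6 W
Convert to kW: 477305.6 / 1000 = 477.3056 kW

477.3056 kW


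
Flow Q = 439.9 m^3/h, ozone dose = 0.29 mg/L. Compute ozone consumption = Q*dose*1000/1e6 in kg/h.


O3 demand (mg/h) = Q * dose * 1000 = 439.9 * 0.29 * 1000 = 127571 mg/h
Convert mg to kg: 127571 / 1e6 = 0.127571 kg/h

0.127571 kg/h


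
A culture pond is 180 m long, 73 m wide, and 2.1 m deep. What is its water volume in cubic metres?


Base area = L * W = 180 * 73 = 13140 m^2
Volume = area * depth = 13140 * 2.1 = 27594 m^3

27594 m^3


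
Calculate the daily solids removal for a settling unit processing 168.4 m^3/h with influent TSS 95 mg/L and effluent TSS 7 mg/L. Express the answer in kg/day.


Concentration drop: TSS_in - TSS_out = 95 - 7 = 88 mg/L
Hourly solids removed = Q * dTSS = 168.4 m^3/h * 88 mg/L = 14819.2 g/h  (m^3/h * mg/L = g/h)
Daily solids removed = 14819.2 * 24 = 355660.8 g/day
Convert g to kg: 355660.8 / 1000 = 355.6608 kg/day

355.6608 kg/day


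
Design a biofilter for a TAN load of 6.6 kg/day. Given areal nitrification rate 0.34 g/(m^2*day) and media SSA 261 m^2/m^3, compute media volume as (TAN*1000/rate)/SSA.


A = 6.6*1000 / 0.34 = 19411.765 m^2
V = 19411.765 / 261 = 74.3746

74.3746 m^3


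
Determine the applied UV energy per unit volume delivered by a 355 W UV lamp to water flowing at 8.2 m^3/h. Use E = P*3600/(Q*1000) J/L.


Energy delivered per hour = 355 W * 3600 s = 1278000 J/h
Volume treated per hour = 8.2 m^3/h * 1000 = 8200 L/h
dose = 1278000 / 8200 = 155.854 J/L

155.854 J/L


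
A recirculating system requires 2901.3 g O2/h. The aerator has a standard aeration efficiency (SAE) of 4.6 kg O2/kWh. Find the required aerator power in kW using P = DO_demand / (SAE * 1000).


SAE in g O2/kWh = 4.6 * 1000 = 4600 g/kWh
P = DO_demand / SAE_g = 2901.3 / 4600 = 0.630717 kW

0.630717 kW


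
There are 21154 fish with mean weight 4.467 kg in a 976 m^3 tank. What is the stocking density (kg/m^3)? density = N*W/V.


Total biomass = 21154 fish * 4.467 kg = 94494.918 kg
Density = total biomass / volume = 94494.918 / 976 = 96.8186 kg/m^3

96.8186 kg/m^3


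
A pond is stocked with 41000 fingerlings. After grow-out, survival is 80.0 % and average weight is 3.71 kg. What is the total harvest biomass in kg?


Survivors = 41000 * 80.0/100 = 32800 fish
Harvest biomass = survivors * W_f = 32800 * 3.71 = 121688 kg

121688 kg


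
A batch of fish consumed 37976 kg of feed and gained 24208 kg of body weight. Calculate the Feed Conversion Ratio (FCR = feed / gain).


FCR = feed consumed / weight gained
FCR = 37976 kg / 24208 kg = 1.56874

1.56874


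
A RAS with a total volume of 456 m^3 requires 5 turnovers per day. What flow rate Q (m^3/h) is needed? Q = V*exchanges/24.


Daily recirculation volume = 456 m^3 * 5 = 2280 m^3/day
Flow rate Q = daily volume / 24 h = 2280 / 24 = 95 m^3/h

95 m^3/h


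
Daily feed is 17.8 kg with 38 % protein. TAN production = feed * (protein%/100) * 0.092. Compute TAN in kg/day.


Protein in feed = 17.8 * 38/100 = 6.764 kg/day
TAN = protein * 0.092 = 6.764 * 0.092 = 0.622288 kg/day

0.622288 kg/day


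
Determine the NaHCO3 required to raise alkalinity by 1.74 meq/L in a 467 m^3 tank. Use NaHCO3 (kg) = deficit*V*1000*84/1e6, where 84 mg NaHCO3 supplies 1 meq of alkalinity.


Tank volume in L = 467 m^3 * 1000 = 467000 L
Total meq required = 1.74 meq/L * 467000 L = 812580 meq
NaHCO3 mass = 812580 meq * 84 mg/meq / 1e6 = 68.2567 kg

68.2567 kg


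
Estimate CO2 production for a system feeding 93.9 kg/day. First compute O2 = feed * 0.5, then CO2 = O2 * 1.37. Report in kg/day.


O2 = 93.9 * 0.5 = 46.95
CO2 = 46.95 * 1.37 = 64.3215

64.3215 kg/day


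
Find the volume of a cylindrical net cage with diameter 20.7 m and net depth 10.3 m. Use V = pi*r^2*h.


r = d/2 = 20.7/2 = 10.35 m
Base area = pi*r^2 = pi*10.35^2 = 336.53526 m^2
Volume = 336.53526 * 10.3 = 3466.31 m^3

3466.31 m^3


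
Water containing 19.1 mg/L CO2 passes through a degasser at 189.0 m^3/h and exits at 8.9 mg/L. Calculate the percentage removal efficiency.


CO2_out / CO2_in = 8.9 / 19.1 = 0.46596859
Fraction remaining = 0.46596859
efficiency = (1 - 0.46596859) * 100 = 53.4031 %

53.4031 %


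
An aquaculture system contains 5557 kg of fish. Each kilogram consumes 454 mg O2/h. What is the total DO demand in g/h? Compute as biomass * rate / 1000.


Total O2 consumption (mg/h) = 5557 kg * 454 mg/(kg*h) = 2522878 mg/h
Convert to g/h: 2522878 / 1000 = 2522.878 g/h

2522.878 g/h


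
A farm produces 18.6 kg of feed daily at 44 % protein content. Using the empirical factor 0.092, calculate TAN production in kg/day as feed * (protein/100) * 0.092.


Protein in feed = 18.6 * 44/100 = 8.184 kg/day
TAN = protein * 0.092 = 8.184 * 0.092 = 0.752928 kg/day

0.752928 kg/day


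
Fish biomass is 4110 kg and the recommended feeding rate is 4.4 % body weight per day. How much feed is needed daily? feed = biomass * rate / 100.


Feeding rate fraction = 4.4% / 100 = 0.044
Daily feed = 4110 kg * 0.044 = 180.84 kg/day

180.84 kg/day


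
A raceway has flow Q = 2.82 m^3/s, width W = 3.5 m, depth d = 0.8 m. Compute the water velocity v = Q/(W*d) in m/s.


Cross-sectional area = W * d = 3.5 * 0.8 = 2.8 m^2
Velocity = Q / A = 2.82 / 2.8 = 1.00714 m/s

1.00714 m/s


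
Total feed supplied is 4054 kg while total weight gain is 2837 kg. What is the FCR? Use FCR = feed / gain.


FCR = feed consumed / weight gained
FCR = 4054 kg / 2837 kg = 1.42897

1.42897


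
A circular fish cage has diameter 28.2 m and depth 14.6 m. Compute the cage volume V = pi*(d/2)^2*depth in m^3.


r = d/2 = 28.2/2 = 14.1 m
Base area = pi*r^2 = pi*14.1^2 = 624.58004 m^2
Volume = 624.58004 * 14.6 = 9118.87 m^3

9118.87 m^3


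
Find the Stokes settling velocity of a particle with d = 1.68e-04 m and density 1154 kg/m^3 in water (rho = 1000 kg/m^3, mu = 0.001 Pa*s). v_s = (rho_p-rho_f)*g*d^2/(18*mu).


Density difference: rho_p - rho_f = 1154 - 1000 = 154 kg/m^3
d^2 = (1.68e-04)^2 = 2.8224e-08 m^2
Numerator = (rho_p - rho_f) * g * d^2 = 154 * 9.81 * 2.8224e-08 = 4.2639126e-05
Denominator = 18 * mu = 18 * 0.001 = 0.018
v_s = 4.2639126e-05 / 0.018 = 0.00236884 m/s
Check: Re = rho_f * v_s * d / mu = 1000 * 0.00236884 * 1.68e-04 / 0.001 = 0.398 < 1, so Stokes' law applies.

0.00236884 m/s


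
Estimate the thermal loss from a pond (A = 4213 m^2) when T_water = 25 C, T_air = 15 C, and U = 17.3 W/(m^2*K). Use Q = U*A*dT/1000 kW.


Temperature difference dT = 25 - 15 = 10 K
Heat loss (W) = U * A * dT = 17.3 * 4213 * 10 = 728849 W
Convert to kW: 728849 / 1000 = 728.849 kW

728.849 kW


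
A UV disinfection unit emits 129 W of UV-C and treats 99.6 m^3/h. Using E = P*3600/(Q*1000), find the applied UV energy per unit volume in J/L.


Energy delivered per hour = 129 W * 3600 s = 464400 J/h
Volume treated per hour = 99.6 m^3/h * 1000 = 99600 L/h
dose = 464400 / 99600 = 4.66265 J/L

4.66265 J/L


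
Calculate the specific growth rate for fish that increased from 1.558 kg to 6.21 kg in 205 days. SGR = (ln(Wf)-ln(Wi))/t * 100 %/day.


ln(W_f) = ln(6.21) = 1.8261609
ln(W_i) = ln(1.558) = 0.44340295
ln(W_f) - ln(W_i) = 1.8261609 - 0.44340295 = 1.382758
SGR = 1.382758 / 205 * 100 = 0.674516 %/day

0.674516 %/day


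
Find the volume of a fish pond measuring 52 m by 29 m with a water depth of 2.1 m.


Base area = L * W = 52 * 29 = 1508 m^2
Volume = area * depth = 1508 * 2.1 = 3166.8 m^3

3166.8 m^3


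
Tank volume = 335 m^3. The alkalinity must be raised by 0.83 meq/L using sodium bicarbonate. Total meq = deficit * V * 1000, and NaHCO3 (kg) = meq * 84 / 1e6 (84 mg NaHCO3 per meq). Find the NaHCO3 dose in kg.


Tank volume in L = 335 m^3 * 1000 = 335000 L
Total meq required = 0.83 meq/L * 335000 L = 278050 meq
NaHCO3 mass = 278050 meq * 84 mg/meq / 1e6 = 23.3562 kg

23.3562 kg


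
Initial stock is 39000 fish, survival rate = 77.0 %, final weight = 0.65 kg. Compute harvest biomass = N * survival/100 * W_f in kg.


Survivors = 39000 * 77.0/100 = 30030 fish
Harvest biomass = survivors * W_f = 30030 * 0.65 = 19519.5 kg

19519.5 kg


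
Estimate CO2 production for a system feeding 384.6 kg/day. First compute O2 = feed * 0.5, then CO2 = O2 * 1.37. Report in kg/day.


O2 = 384.6 * 0.5 = 192.3
CO2 = 192.3 * 1.37 = 263.451

263.451 kg/day


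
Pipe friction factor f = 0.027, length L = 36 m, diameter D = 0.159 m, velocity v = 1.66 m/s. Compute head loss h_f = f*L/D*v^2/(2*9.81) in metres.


v^2 = 1.66^2 = 2.7556 m^2/s^2
L/D = 36/0.159 = 226.41509
h_f = f*(L/D)*v^2/(2g) = 0.027 * 226.41509 * 2.7556 / 19.62 = 0.858591 m

0.858591 m


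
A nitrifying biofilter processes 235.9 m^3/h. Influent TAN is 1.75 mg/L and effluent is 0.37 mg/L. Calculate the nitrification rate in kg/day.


Concentration drop: TAN_in - TAN_out = 1.75 - 0.37 = 1.38 mg/L
Hourly TAN removed = Q * dTAN = 235.9 m^3/h * 1.38 mg/L = 325.542 g/h  (m^3/h * mg/L = g/h)
Daily TAN removed = 325.542 * 24 = 7813.008 g/day
Convert to kg/day: 7813.008 / 1000 = 7.813008 kg/day

7.813008 kg/day


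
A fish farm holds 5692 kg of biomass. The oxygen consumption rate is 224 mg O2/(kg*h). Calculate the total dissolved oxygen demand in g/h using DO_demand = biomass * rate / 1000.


Total O2 consumption (mg/h) = 5692 kg * 224 mg/(kg*h) = 1275008 mg/h
Convert to g/h: 1275008 / 1000 = 1275.008 g/h

1275.008 g/h


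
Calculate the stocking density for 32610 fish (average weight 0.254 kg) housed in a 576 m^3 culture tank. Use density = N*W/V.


Total biomass = 32610 fish * 0.254 kg = 8282.94 kg
Density = total biomass / volume = 8282.94 / 576 = 14.3801 kg/m^3

14.3801 kg/m^3


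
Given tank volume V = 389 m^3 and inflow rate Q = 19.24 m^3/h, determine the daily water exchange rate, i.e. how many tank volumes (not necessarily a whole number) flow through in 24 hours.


Daily flow volume = 19.24 m^3/h * 24 h = 461.76 m^3/day
Exchanges = daily flow / tank volume = 461.76 / 389 = 1.18704 exchanges/day

1.18704 exchanges/day


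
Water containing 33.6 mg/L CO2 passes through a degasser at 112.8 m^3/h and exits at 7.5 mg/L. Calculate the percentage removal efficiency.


CO2_out / CO2_in = 7.5 / 33.6 = 0.22321429
Fraction remaining = 0.22321429
efficiency = (1 - 0.22321429) * 100 = 77.6786 %

77.6786 %


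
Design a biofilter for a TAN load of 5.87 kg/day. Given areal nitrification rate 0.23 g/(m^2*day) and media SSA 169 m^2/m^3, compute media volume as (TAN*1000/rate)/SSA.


A = 5.87*1000 / 0.23 = 25521.739 m^2
V = 25521.739 / 169 = 151.016

151.016 m^3


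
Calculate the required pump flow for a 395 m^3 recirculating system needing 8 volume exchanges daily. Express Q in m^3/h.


Daily recirculation volume = 395 m^3 * 8 = 3160 m^3/day
Flow rate Q = daily volume / 24 h = 3160 / 24 = 131.667 m^3/h

131.667 m^3/h


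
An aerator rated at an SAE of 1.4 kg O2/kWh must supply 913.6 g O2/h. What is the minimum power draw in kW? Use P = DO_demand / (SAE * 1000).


SAE in g O2/kWh = 1.4 * 1000 = 1400 g/kWh
P = DO_demand / SAE_g = 913.6 / 1400 = 0.652571 kW

0.652571 kW


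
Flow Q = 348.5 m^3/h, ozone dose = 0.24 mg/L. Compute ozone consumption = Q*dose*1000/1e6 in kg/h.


O3 demand (mg/h) = Q * dose * 1000 = 348.5 * 0.24 * 1000 = 83640 mg/h
Convert mg to kg: 83640 / 1e6 = 0.08364 kg/h

0.08364 kg/h


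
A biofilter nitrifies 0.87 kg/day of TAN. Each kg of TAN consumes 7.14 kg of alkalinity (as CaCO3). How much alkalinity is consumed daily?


Alkalinity factor: 7.14 kg CaCO3 consumed per kg TAN nitrified
alk = 0.87 kg TAN * 7.14 = 6.2118 kg CaCO3/day

6.2118 kg CaCO3/day


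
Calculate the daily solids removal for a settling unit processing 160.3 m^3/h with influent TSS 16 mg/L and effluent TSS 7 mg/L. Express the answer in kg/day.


Concentration drop: TSS_in - TSS_out = 16 - 7 = 9 mg/L
Hourly solids removed = Q * dTSS = 160.3 m^3/h * 9 mg/L = 1442.7 g/h  (m^3/h * mg/L = g/h)
Daily solids removed = 1442.7 * 24 = 34624.8 g/day
Convert g to kg: 34624.8 / 1000 = 34.6248 kg/day

34.6248 kg/day


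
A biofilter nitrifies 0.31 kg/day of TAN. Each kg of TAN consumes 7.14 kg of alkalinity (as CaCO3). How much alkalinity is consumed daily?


Alkalinity factor: 7.14 kg CaCO3 consumed per kg TAN nitrified
alk = 0.31 kg TAN * 7.14 = 2.2134 kg CaCO3/day

2.2134 kg CaCO3/day


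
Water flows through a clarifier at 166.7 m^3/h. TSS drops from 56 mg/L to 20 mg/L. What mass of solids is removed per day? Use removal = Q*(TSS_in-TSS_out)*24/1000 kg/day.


Concentration drop: TSS_in - TSS_out = 56 - 20 = 36 mg/L
Hourly solids removed = Q * dTSS = 166.7 m^3/h * 36 mg/L = 6001.2 g/h  (m^3/h * mg/L = g/h)
Daily solids removed = 6001.2 * 24 = 144028.8 g/day
Convert g to kg: 144028.8 / 1000 = 144.0288 kg/day

144.0288 kg/day


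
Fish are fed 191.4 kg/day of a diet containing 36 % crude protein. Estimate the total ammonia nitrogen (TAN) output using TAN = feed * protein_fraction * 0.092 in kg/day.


Protein in feed = 191.4 * 36/100 = 68.904 kg/day
TAN = protein * 0.092 = 68.904 * 0.092 = 6.339168 kg/day

6.339168 kg/day


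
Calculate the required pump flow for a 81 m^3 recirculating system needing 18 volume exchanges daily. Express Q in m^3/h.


Daily recirculation volume = 81 m^3 * 18 = 1458 m^3/day
Flow rate Q = daily volume / 24 h = 1458 / 24 = 60.75 m^3/h

60.75 m^3/h


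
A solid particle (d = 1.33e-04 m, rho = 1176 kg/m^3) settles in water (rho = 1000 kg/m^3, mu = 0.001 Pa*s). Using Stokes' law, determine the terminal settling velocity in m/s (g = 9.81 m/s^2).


Density difference: rho_p - rho_f = 1176 - 1000 = 176 kg/m^3
d^2 = (1.33e-04)^2 = 1.7689e-08 m^2
Numerator = (rho_p - rho_f) * g * d^2 = 176 * 9.81 * 1.7689e-08 = 3.054112e-05
Denominator = 18 * mu = 18 * 0.001 = 0.018
v_s = 3.054112e-05 / 0.018 = 0.00169673 m/s
Check: Re = rho_f * v_s * d / mu = 1000 * 0.00169673 * 1.33e-04 / 0.001 = 0.226 < 1, so Stokes' law applies.

0.00169673 m/s


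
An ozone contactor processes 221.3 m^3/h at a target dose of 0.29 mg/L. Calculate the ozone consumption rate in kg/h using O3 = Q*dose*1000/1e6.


O3 demand (mg/h) = Q * dose * 1000 = 221.3 * 0.29 * 1000 = 64177 mg/h
Convert mg to kg: 64177 / 1e6 = 0.064177 kg/h

0.064177 kg/h


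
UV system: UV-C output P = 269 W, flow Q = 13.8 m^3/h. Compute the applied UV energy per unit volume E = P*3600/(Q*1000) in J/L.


Energy delivered per hour = 269 W * 3600 s = 968400 J/h
Volume treated per hour = 13.8 m^3/h * 1000 = 13800 L/h
dose = 968400 / 13800 = 70.1739 J/L

70.1739 J/L


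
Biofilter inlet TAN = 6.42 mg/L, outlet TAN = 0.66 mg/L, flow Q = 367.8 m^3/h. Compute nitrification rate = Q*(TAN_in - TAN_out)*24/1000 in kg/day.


Concentration drop: TAN_in - TAN_out = 6.42 - 0.66 = 5.76 mg/L
Hourly TAN removed = Q * dTAN = 367.8 m^3/h * 5.76 mg/L = 2118.528 g/h  (m^3/h * mg/L = g/h)
Daily TAN removed = 2118.528 * 24 = 50844.672 g/day
Convert to kg/day: 50844.672 / 1000 = 50.844672 kg/day

50.844672 kg/day


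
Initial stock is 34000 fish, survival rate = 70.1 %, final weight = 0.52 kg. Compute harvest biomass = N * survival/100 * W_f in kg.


Survivors = 34000 * 70.1/100 = 23834 fish
Harvest biomass = survivors * W_f = 23834 * 0.52 = 12393.68 kg

12393.68 kg


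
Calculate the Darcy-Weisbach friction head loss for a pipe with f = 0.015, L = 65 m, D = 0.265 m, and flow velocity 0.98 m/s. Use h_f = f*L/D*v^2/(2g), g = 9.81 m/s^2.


v^2 = 0.98^2 = 0.9604 m^2/s^2
L/D = 65/0.265 = 245.28302
h_f = f*(L/D)*v^2/(2g) = 0.015 * 245.28302 * 0.9604 / 19.62 = 0.180099 m

0.180099 m


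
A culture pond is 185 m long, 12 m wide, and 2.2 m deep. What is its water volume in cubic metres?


Base area = L * W = 185 * 12 = 2220 m^2
Volume = area * depth = 2220 * 2.2 = 4884 m^3

4884 m^3


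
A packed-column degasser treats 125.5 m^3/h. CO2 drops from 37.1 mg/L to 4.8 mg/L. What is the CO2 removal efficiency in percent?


CO2_out / CO2_in = 4.8 / 37.1 = 0.12938005
Fraction remaining = 0.12938005
efficiency = (1 - 0.12938005) * 100 = 87.062 %

87.062 %


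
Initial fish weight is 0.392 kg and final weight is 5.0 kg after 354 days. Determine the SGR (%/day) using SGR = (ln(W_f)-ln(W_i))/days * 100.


ln(W_f) = ln(5.0) = 1.6094379
ln(W_i) = ln(0.392) = -0.93649344
ln(W_f) - ln(W_i) = 1.6094379 - -0.93649344 = 2.5459313
SGR = 2.5459313 / 354 * 100 = 0.71919 %/day

0.71919 %/day


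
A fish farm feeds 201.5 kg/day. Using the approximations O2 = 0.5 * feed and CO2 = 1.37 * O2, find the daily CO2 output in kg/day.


O2 = 201.5 * 0.5 = 100.75
CO2 = 100.75 * 1.37 = 138.0275

138.0275 kg/day


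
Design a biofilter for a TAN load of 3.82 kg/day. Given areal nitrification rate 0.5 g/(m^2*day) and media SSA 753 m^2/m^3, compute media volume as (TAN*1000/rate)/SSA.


A = 3.82*1000 / 0.5 = 7640 m^2
V = 7640 / 753 = 10.1461

10.1461 m^3


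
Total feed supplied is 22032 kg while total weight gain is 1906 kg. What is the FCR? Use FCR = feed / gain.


FCR = feed consumed / weight gained
FCR = 22032 kg / 1906 kg = 11.5593

11.5593


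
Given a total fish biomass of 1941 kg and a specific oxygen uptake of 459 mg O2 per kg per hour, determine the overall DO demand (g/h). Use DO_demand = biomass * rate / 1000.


Total O2 consumption (mg/h) = 1941 kg * 459 mg/(kg*h) = 890919 mg/h
Convert to g/h: 890919 / 1000 = 890.919 g/h

890.919 g/h


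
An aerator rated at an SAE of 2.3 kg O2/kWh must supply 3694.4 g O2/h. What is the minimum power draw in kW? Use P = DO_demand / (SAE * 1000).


SAE in g O2/kWh = 2.3 * 1000 = 2300 g/kWh
P = DO_demand / SAE_g = 3694.4 / 2300 = 1.60626 kW

1.60626 kW


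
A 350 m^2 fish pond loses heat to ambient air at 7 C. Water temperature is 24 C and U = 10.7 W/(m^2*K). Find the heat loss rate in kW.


Temperature difference dT = 24 - 7 = 17 K
Heat loss (W) = U * A * dT = 10.7 * 350 * 17 = 63665 W
Convert to kW: 63665 / 1000 = 63.665 kW

63.665 kW


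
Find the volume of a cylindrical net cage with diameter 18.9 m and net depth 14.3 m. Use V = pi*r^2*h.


r = d/2 = 18.9/2 = 9.45 m
Base area = pi*r^2 = pi*9.45^2 = 280.55208 m^2
Volume = 280.55208 * 14.3 = 4011.89 m^3

4011.89 m^3


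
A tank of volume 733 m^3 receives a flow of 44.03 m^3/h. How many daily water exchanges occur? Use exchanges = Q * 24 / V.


Daily flow volume = 44.03 m^3/h * 24 h = 1056.72 m^3/day
Exchanges = daily flow / tank volume = 1056.72 / 733 = 1.44164 exchanges/day

1.44164 exchanges/day


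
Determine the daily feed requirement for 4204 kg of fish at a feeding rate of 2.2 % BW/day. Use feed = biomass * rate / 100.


Feeding rate fraction = 2.2% / 100 = 0.022
Daily feed = 4204 kg * 0.022 = 92.488 kg/day

92.488 kg/day


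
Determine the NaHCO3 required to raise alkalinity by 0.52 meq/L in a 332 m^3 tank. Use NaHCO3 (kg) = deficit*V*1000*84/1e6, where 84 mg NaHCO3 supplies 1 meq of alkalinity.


Tank volume in L = 332 m^3 * 1000 = 332000 L
Total meq required = 0.52 meq/L * 332000 L = 172640 meq
NaHCO3 mass = 172640 meq * 84 mg/meq / 1e6 = 14.5018 kg

14.5018 kg


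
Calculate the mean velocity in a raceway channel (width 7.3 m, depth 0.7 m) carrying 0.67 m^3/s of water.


Cross-sectional area = W * d = 7.3 * 0.7 = 5.11 m^2
Velocity = Q / A = 0.67 / 5.11 = 0.131115 m/s

0.131115 m/s


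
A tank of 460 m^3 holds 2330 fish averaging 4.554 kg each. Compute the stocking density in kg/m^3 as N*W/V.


Total biomass = 2330 fish * 4.554 kg = 10610.82 kg
Density = total biomass / volume = 10610.82 / 460 = 23.067 kg/m^3

23.067 kg/m^3


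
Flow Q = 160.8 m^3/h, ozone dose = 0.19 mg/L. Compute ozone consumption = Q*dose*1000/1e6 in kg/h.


O3 demand (mg/h) = Q * dose * 1000 = 160.8 * 0.19 * 1000 = 30552 mg/h
Convert mg to kg: 30552 / 1e6 = 0.030552 kg/h

0.030552 kg/h


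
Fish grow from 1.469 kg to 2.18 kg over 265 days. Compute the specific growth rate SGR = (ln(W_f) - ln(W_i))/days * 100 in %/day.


ln(W_f) = ln(2.18) = 0.77932488
ln(W_i) = ln(1.469) = 0.3845819
ln(W_f) - ln(W_i) = 0.77932488 - 0.3845819 = 0.39474298
SGR = 0.39474298 / 265 * 100 = 0.14896 %/day

0.14896 %/day


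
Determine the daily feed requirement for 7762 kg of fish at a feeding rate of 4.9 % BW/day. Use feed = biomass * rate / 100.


Feeding rate fraction = 4.9% / 100 = 0.049
Daily feed = 7762 kg * 0.049 = 380.338 kg/day

380.338 kg/day


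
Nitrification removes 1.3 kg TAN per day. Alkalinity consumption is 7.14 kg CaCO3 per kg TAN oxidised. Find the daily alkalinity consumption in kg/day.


Alkalinity factor: 7.14 kg CaCO3 consumed per kg TAN nitrified
alk = 1.3 kg TAN * 7.14 = 9.282 kg CaCO3/day

9.282 kg CaCO3/day


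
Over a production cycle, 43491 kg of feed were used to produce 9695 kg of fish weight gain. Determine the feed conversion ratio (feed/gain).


FCR = feed consumed / weight gained
FCR = 43491 kg / 9695 kg = 4.48592

4.48592


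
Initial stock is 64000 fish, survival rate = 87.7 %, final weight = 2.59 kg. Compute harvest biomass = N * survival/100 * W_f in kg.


Survivors = 64000 * 87.7/100 = 56128 fish
Harvest biomass = survivors * W_f = 56128 * 2.59 = 145371.52 kg

145371.52 kg


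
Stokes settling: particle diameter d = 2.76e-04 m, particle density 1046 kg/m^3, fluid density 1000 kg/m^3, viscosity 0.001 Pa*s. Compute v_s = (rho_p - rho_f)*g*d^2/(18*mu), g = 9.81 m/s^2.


Density difference: rho_p - rho_f = 1046 - 1000 = 46 kg/m^3
d^2 = (2.76e-04)^2 = 7.6176e-08 m^2
Numerator = (rho_p - rho_f) * g * d^2 = 46 * 9.81 * 7.6176e-08 = 3.4375182e-05
Denominator = 18 * mu = 18 * 0.001 = 0.018
v_s = 3.4375182e-05 / 0.018 = 0.00190973 m/s
Check: Re = rho_f * v_s * d / mu = 1000 * 0.00190973 * 2.76e-04 / 0.001 = 0.527 < 1, so Stokes' law applies.

0.00190973 m/s


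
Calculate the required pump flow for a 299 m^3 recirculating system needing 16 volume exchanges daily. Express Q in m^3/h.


Daily recirculation volume = 299 m^3 * 16 = 4784 m^3/day
Flow rate Q = daily volume / 24 h = 4784 / 24 = 199.333 m^3/h

199.333 m^3/h


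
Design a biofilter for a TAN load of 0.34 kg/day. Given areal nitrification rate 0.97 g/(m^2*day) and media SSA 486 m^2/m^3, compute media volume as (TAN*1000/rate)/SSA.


A = 0.34*1000 / 0.97 = 350.51546 m^2
V = 350.51546 / 486 = 0.721225

0.721225 m^3


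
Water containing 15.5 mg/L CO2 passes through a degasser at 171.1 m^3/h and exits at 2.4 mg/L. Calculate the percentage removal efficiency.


CO2_out / CO2_in = 2.4 / 15.5 = 0.15483871
Fraction remaining = 0.15483871
efficiency = (1 - 0.15483871) * 100 = 84.5161 %

84.5161 %


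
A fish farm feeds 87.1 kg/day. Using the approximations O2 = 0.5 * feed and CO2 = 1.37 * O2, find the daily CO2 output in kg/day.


O2 = 87.1 * 0.5 = 43.55
CO2 = 43.55 * 1.37 = 59.6635

59.6635 kg/day


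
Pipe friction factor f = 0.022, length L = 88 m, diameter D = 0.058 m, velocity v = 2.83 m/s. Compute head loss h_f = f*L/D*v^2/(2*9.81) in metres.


v^2 = 2.83^2 = 8.0089 m^2/s^2
L/D = 88/0.058 = 1517.2414
h_f = f*(L/D)*v^2/(2g) = 0.022 * 1517.2414 * 8.0089 / 19.62 = 13.6255 m

13.6255 m


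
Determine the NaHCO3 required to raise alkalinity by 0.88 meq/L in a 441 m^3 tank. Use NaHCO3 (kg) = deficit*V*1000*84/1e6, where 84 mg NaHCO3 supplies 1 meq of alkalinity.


Tank volume in L = 441 m^3 * 1000 = 441000 L
Total meq required = 0.88 meq/L * 441000 L = 388080 meq
NaHCO3 mass = 388080 meq * 84 mg/meq / 1e6 = 32.5987 kg

32.5987 kg


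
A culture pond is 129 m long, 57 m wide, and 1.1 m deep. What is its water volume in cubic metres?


Base area = L * W = 129 * 57 = 7353 m^2
Volume = area * depth = 7353 * 1.1 = 8088.3 m^3

8088.3 m^3


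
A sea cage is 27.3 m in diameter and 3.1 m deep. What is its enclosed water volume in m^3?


r = d/2 = 27.3/2 = 13.65 m
Base area = pi*r^2 = pi*13.65^2 = 585.3494 m^2
Volume = 585.3494 * 3.1 = 1814.58 m^3

1814.58 m^3


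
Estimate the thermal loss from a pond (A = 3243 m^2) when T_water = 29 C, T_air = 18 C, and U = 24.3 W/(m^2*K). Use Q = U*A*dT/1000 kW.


Temperature difference dT = 29 - 18 = 11 K
Heat loss (W) = U * A * dT = 24.3 * 3243 * 11 = 866853.9 W
Convert to kW: 866853.9 / 1000 = 866.8539 kW

866.8539 kW


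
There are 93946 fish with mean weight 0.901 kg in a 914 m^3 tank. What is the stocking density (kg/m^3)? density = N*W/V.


Total biomass = 93946 fish * 0.901 kg = 84645.346 kg
Density = total biomass / volume = 84645.346 / 914 = 92.6098 kg/m^3

92.6098 kg/m^3


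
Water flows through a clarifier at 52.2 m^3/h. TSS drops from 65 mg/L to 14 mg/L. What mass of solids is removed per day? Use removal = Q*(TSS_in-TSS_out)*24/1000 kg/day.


Concentration drop: TSS_in - TSS_out = 65 - 14 = 51 mg/L
Hourly solids removed = Q * dTSS = 52.2 m^3/h * 51 mg/L = 2662.2 g/h  (m^3/h * mg/L = g/h)
Daily solids removed = 2662.2 * 24 = 63892.8 g/day
Convert g to kg: 63892.8 / 1000 = 63.8928 kg/day

63.8928 kg/day


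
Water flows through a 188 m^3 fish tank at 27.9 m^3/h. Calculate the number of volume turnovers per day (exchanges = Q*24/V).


Daily flow volume = 27.9 m^3/h * 24 h = 669.6 m^3/day
Exchanges = daily flow / tank volume = 669.6 / 188 = 3.5617 exchanges/day

3.5617 exchanges/day


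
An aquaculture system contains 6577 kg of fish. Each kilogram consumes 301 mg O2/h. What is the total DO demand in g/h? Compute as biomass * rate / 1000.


Total O2 consumption (mg/h) = 6577 kg * 301 mg/(kg*h) = 1979677 mg/h
Convert to g/h: 1979677 / 1000 = 1979.677 g/h

1979.677 g/h


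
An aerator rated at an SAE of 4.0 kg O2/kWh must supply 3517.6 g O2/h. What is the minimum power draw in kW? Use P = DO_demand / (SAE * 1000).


SAE in g O2/kWh = 4.0 * 1000 = 4000 g/kWh
P = DO_demand / SAE_g = 3517.6 / 4000 = 0.8794 kW

0.8794 kW


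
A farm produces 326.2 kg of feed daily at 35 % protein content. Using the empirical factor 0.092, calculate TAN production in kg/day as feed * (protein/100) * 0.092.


Protein in feed = 326.2 * 35/100 = 114.17 kg/day
TAN = protein * 0.092 = 114.17 * 0.092 = 10.50364 kg/day

10.50364 kg/day


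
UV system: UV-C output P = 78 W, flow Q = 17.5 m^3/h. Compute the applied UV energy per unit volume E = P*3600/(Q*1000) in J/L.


Energy delivered per hour = 78 W * 3600 s = 280800 J/h
Volume treated per hour = 17.5 m^3/h * 1000 = 17500 L/h
dose = 280800 / 17500 = 16.0457 J/L

16.0457 J/L


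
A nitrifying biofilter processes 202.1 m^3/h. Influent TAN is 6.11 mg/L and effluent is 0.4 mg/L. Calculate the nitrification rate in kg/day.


Concentration drop: TAN_in - TAN_out = 6.11 - 0.4 = 5.71 mg/L
Hourly TAN removed = Q * dTAN = 202.1 m^3/h * 5.71 mg/L = 1153.991 g/h  (m^3/h * mg/L = g/h)
Daily TAN removed = 1153.991 * 24 = 27695.784 g/day
Convert to kg/day: 27695.784 / 1000 = 27.695784 kg/day

27.695784 kg/day


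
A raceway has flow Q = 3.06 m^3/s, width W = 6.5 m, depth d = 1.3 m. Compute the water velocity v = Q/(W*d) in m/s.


Cross-sectional area = W * d = 6.5 * 1.3 = 8.45 m^2
Velocity = Q / A = 3.06 / 8.45 = 0.36213 m/s

0.36213 m/s


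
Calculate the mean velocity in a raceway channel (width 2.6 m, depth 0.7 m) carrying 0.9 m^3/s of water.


Cross-sectional area = W * d = 2.6 * 0.7 = 1.82 m^2
Velocity = Q / A = 0.9 / 1.82 = 0.494505 m/s

0.494505 m/s


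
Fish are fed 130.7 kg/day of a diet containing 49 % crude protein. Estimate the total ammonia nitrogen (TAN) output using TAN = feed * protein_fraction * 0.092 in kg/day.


Protein in feed = 130.7 * 49/100 = 64.043 kg/day
TAN = protein * 0.092 = 64.043 * 0.092 = 5.891956 kg/day

5.891956 kg/day


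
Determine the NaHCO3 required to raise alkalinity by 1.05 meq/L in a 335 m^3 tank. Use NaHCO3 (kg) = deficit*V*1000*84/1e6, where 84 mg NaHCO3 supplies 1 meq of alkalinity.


Tank volume in L = 335 m^3 * 1000 = 335000 L
Total meq required = 1.05 meq/L * 335000 L = 351750 meq
NaHCO3 mass = 351750 meq * 84 mg/meq / 1e6 = 29.547 kg

29.547 kg


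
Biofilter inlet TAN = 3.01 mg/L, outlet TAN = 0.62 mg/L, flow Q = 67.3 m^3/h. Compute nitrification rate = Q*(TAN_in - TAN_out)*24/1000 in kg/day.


Concentration drop: TAN_in - TAN_out = 3.01 - 0.62 = 2.39 mg/L
Hourly TAN removed = Q * dTAN = 67.3 m^3/h * 2.39 mg/L = 160.847 g/h  (m^3/h * mg/L = g/h)
Daily TAN removed = 160.847 * 24 = 3860.328 g/day
Convert to kg/day: 3860.328 / 1000 = 3.860328 kg/day

3.860328 kg/day


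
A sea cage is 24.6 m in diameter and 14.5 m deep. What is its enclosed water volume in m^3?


r = d/2 = 24.6/2 = 12.3 m
Base area = pi*r^2 = pi*12.3^2 = 475.29155 m^2
Volume = 475.29155 * 14.5 = 6891.73 m^3

6891.73 m^3


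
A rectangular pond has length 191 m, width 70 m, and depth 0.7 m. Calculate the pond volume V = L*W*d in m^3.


Base area = L * W = 191 * 70 = 13370 m^2
Volume = area * depth = 13370 * 0.7 = 9359 m^3

9359 m^3


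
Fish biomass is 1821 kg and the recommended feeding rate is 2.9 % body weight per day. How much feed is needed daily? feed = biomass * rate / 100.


Feeding rate fraction = 2.9% / 100 = 0.029
Daily feed = 1821 kg * 0.029 = 52.809 kg/day

52.809 kg/day


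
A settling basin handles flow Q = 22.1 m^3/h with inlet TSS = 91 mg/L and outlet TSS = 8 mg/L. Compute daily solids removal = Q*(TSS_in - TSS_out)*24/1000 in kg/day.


Concentration drop: TSS_in - TSS_out = 91 - 8 = 83 mg/L
Hourly solids removed = Q * dTSS = 22.1 m^3/h * 83 mg/L = 1834.3 g/h  (m^3/h * mg/L = g/h)
Daily solids removed = 1834.3 * 24 = 44023.2 g/day
Convert g to kg: 44023.2 / 1000 = 44.0232 kg/day

44.0232 kg/day
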